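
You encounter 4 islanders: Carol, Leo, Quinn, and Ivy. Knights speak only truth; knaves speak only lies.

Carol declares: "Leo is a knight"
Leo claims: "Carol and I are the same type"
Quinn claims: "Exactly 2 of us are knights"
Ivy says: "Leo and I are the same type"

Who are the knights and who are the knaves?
Carol is a knight.
Leo is a knight.
Quinn is a knave.
Ivy is a knight.

Verification:
- Carol (knight) says "Leo is a knight" - this is TRUE because Leo is a knight.
- Leo (knight) says "Carol and I are the same type" - this is TRUE because Leo is a knight and Carol is a knight.
- Quinn (knave) says "Exactly 2 of us are knights" - this is FALSE (a lie) because there are 3 knights.
- Ivy (knight) says "Leo and I are the same type" - this is TRUE because Ivy is a knight and Leo is a knight.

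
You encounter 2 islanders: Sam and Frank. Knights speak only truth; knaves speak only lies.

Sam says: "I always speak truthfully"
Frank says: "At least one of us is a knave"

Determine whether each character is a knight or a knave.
Sam is a knave.
Frank is a knight.

Verification:
- Sam (knave) says "I always speak truthfully" - this is FALSE (a lie) because Sam is a knave.
- Frank (knight) says "At least one of us is a knave" - this is TRUE because Sam is a knave.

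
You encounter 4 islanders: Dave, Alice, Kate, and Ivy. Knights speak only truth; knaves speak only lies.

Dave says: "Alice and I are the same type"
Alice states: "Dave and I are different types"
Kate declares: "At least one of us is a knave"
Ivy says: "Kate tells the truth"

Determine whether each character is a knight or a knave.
Dave is a knave.
Alice is a knight.
Kate is a knight.
Ivy is a knight.

Verification:
- Dave (knave) says "Alice and I are the same type" - this is FALSE (a lie) because Dave is a knave and Alice is a knight.
- Alice (knight) says "Dave and I are different types" - this is TRUE because Alice is a knight and Dave is a knave.
- Kate (knight) says "At least one of us is a knave" - this is TRUE because Dave is a knave.
- Ivy (knight) says "Kate tells the truth" - this is TRUE because Kate is a knight.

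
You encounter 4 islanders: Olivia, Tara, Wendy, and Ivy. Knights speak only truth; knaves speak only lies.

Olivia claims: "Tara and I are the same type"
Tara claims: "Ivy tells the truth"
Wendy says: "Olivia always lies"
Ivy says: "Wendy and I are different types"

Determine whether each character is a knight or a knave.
Olivia is a knight.
Tara is a knight.
Wendy is a knave.
Ivy is a knight.

Verification:
- Olivia (knight) says "Tara and I are the same type" - this is TRUE because Olivia is a knight and Tara is a knight.
- Tara (knight) says "Ivy tells the truth" - this is TRUE because Ivy is a knight.
- Wendy (knave) says "Olivia always lies" - this is FALSE (a lie) because Olivia is a knight.
- Ivy (knight) says "Wendy and I are different types" - this is TRUE because Ivy is a knight and Wendy is a knave.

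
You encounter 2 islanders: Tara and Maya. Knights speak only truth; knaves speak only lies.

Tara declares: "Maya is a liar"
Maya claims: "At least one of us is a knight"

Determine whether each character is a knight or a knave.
Tara is a knave.
Maya is a knight.

Verification:
- Tara (knave) says "Maya is a liar" - this is FALSE (a lie) because Maya is a knight.
- Maya (knight) says "At least one of us is a knight" - this is TRUE because Maya is a knight.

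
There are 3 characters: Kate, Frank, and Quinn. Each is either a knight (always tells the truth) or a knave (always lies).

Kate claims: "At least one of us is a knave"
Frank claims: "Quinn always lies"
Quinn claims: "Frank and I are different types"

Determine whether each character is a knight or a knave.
Kate is a knight.
Frank is a knave.
Quinn is a knight.

Verification:
- Kate (knight) says "At least one of us is a knave" - this is TRUE because Frank is a knave.
- Frank (knave) says "Quinn always lies" - this is FALSE (a lie) because Quinn is a knight.
- Quinn (knight) says "Frank and I are different types" - this is TRUE because Quinn is a knight and Frank is a knave.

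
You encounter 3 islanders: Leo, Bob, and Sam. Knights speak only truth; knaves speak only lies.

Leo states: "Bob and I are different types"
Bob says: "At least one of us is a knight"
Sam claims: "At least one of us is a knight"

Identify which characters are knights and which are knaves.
Leo is a knave.
Bob is a knave.
Sam is a knave.

Verification:
- Leo (knave) says "Bob and I are different types" - this is FALSE (a lie) because Leo is a knave and Bob is a knave.
- Bob (knave) says "At least one of us is a knight" - this is FALSE (a lie) because no one is a knight.
- Sam (knave) says "At least one of us is a knight" - this is FALSE (a lie) because no one is a knight.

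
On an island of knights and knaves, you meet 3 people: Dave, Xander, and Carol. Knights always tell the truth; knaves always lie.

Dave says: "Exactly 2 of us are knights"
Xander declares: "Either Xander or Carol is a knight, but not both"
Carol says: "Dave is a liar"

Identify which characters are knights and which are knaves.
Dave is a knight.
Xander is a knight.
Carol is a knave.

Verification:
- Dave (knight) says "Exactly 2 of us are knights" - this is TRUE because there are 2 knights.
- Xander (knight) says "Either Xander or Carol is a knight, but not both" - this is TRUE because Xander is a knight and Carol is a knave.
- Carol (knave) says "Dave is a liar" - this is FALSE (a lie) because Dave is a knight.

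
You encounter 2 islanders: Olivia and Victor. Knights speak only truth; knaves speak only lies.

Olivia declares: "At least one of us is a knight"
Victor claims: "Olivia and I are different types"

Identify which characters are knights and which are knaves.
Olivia is a knave.
Victor is a knave.

Verification:
- Olivia (knave) says "At least one of us is a knight" - this is FALSE (a lie) because no one is a knight.
- Victor (knave) says "Olivia and I are different types" - this is FALSE (a lie) because Victor is a knave and Olivia is a knave.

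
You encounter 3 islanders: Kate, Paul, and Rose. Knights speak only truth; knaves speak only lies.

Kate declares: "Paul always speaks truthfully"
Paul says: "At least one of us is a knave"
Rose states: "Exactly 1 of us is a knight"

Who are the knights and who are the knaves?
Kate is a knight.
Paul is a knight.
Rose is a knave.

Verification:
- Kate (knight) says "Paul always speaks truthfully" - this is TRUE because Paul is a knight.
- Paul (knight) says "At least one of us is a knave" - this is TRUE because Rose is a knave.
- Rose (knave) says "Exactly 1 of us is a knight" - this is FALSE (a lie) because there are 2 knights.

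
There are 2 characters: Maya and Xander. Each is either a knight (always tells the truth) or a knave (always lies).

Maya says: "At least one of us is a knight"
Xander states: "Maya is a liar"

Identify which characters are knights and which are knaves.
Maya is a knight.
Xander is a knave.

Verification:
- Maya (knight) says "At least one of us is a knight" - this is TRUE because Maya is a knight.
- Xander (knave) says "Maya is a liar" - this is FALSE (a lie) because Maya is a knight.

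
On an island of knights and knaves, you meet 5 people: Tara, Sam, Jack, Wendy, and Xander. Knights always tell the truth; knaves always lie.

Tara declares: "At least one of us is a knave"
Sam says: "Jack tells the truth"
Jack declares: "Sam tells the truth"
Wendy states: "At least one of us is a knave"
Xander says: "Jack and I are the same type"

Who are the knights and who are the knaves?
Tara is a knight.
Sam is a knight.
Jack is a knight.
Wendy is a knight.
Xander is a knave.

Verification:
- Tara (knight) says "At least one of us is a knave" - this is TRUE because Xander is a knave.
- Sam (knight) says "Jack tells the truth" - this is TRUE because Jack is a knight.
- Jack (knight) says "Sam tells the truth" - this is TRUE because Sam is a knight.
- Wendy (knight) says "At least one of us is a knave" - this is TRUE because Xander is a knave.
- Xander (knave) says "Jack and I are the same type" - this is FALSE (a lie) because Xander is a knave and Jack is a knight.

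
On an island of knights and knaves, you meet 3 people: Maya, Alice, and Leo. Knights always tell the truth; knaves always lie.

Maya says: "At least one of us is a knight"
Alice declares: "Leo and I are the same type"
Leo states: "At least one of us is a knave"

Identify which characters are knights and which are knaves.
Maya is a knight.
Alice is a knave.
Leo is a knight.

Verification:
- Maya (knight) says "At least one of us is a knight" - this is TRUE because Maya and Leo are knights.
- Alice (knave) says "Leo and I are the same type" - this is FALSE (a lie) because Alice is a knave and Leo is a knight.
- Leo (knight) says "At least one of us is a knave" - this is TRUE because Alice is a knave.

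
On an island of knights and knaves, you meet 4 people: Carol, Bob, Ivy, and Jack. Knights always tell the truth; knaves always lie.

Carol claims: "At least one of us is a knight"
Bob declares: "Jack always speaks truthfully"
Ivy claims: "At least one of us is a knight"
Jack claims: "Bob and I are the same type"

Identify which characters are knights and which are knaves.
Carol is a knight.
Bob is a knight.
Ivy is a knight.
Jack is a knight.

Verification:
- Carol (knight) says "At least one of us is a knight" - this is TRUE because Carol, Bob, Ivy, and Jack are knights.
- Bob (knight) says "Jack always speaks truthfully" - this is TRUE because Jack is a knight.
- Ivy (knight) says "At least one of us is a knight" - this is TRUE because Carol, Bob, Ivy, and Jack are knights.
- Jack (knight) says "Bob and I are the same type" - this is TRUE because Jack is a knight and Bob is a knight.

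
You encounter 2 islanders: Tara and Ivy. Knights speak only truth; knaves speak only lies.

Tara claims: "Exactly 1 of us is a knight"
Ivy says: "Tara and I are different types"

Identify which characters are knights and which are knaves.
Tara is a knave.
Ivy is a knave.

Verification:
- Tara (knave) says "Exactly 1 of us is a knight" - this is FALSE (a lie) because there are 0 knights.
- Ivy (knave) says "Tara and I are different types" - this is FALSE (a lie) because Ivy is a knave and Tara is a knave.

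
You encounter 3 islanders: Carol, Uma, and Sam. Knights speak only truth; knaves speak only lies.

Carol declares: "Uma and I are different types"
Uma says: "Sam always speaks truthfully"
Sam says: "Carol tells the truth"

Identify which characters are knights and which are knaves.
Carol is a knave.
Uma is a knave.
Sam is a knave.

Verification:
- Carol (knave) says "Uma and I are different types" - this is FALSE (a lie) because Carol is a knave and Uma is a knave.
- Uma (knave) says "Sam always speaks truthfully" - this is FALSE (a lie) because Sam is a knave.
- Sam (knave) says "Carol tells the truth" - this is FALSE (a lie) because Carol is a knave.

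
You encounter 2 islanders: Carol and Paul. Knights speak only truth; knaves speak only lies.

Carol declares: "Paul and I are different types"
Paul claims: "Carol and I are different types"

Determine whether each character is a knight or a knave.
Carol is a knave.
Paul is a knave.

Verification:
- Carol (knave) says "Paul and I are different types" - this is FALSE (a lie) because Carol is a knave and Paul is a knave.
- Paul (knave) says "Carol and I are different types" - this is FALSE (a lie) because Paul is a knave and Carol is a knave.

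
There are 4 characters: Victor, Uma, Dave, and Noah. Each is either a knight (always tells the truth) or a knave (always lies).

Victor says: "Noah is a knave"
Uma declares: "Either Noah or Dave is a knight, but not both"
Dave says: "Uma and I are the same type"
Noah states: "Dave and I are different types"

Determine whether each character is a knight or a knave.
Victor is a knave.
Uma is a knight.
Dave is a knave.
Noah is a knight.

Verification:
- Victor (knave) says "Noah is a knave" - this is FALSE (a lie) because Noah is a knight.
- Uma (knight) says "Either Noah or Dave is a knight, but not both" - this is TRUE because Noah is a knight and Dave is a knave.
- Dave (knave) says "Uma and I are the same type" - this is FALSE (a lie) because Dave is a knave and Uma is a knight.
- Noah (knight) says "Dave and I are different types" - this is TRUE because Noah is a knight and Dave is a knave.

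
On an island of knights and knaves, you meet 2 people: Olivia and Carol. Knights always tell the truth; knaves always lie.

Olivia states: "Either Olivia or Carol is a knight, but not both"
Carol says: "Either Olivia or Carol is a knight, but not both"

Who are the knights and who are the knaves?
Olivia is a knave.
Carol is a knave.

Verification:
- Olivia (knave) says "Either Olivia or Carol is a knight, but not both" - this is FALSE (a lie) because Olivia is a knave and Carol is a knave.
- Carol (knave) says "Either Olivia or Carol is a knight, but not both" - this is FALSE (a lie) because Olivia is a knave and Carol is a knave.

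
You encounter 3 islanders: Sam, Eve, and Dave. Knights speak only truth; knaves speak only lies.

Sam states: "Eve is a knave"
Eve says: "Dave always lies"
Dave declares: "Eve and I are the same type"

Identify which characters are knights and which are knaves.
Sam is a knave.
Eve is a knight.
Dave is a knave.

Verification:
- Sam (knave) says "Eve is a knave" - this is FALSE (a lie) because Eve is a knight.
- Eve (knight) says "Dave always lies" - this is TRUE because Dave is a knave.
- Dave (knave) says "Eve and I are the same type" - this is FALSE (a lie) because Dave is a knave and Eve is a knight.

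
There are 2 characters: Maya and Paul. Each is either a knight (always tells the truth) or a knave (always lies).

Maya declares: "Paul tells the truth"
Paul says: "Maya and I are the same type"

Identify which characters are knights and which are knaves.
Maya is a knight.
Paul is a knight.

Verification:
- Maya (knight) says "Paul tells the truth" - this is TRUE because Paul is a knight.
- Paul (knight) says "Maya and I are the same type" - this is TRUE because Paul is a knight and Maya is a knight.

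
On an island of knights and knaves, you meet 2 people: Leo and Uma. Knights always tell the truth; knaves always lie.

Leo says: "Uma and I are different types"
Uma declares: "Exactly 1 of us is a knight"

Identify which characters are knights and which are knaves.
Leo is a knave.
Uma is a knave.

Verification:
- Leo (knave) says "Uma and I are different types" - this is FALSE (a lie) because Leo is a knave and Uma is a knave.
- Uma (knave) says "Exactly 1 of us is a knight" - this is FALSE (a lie) because there are 0 knights.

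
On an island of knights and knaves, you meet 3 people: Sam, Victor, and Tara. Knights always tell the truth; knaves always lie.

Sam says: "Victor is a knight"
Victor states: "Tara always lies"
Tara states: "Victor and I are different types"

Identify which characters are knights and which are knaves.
Sam is a knave.
Victor is a knave.
Tara is a knight.

Verification:
- Sam (knave) says "Victor is a knight" - this is FALSE (a lie) because Victor is a knave.
- Victor (knave) says "Tara always lies" - this is FALSE (a lie) because Tara is a knight.
- Tara (knight) says "Victor and I are different types" - this is TRUE because Tara is a knight and Victor is a knave.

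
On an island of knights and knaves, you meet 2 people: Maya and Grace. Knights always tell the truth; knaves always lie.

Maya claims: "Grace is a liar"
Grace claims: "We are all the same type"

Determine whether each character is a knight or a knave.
Maya is a knight.
Grace is a knave.

Verification:
- Maya (knight) says "Grace is a liar" - this is TRUE because Grace is a knave.
- Grace (knave) says "We are all the same type" - this is FALSE (a lie) because Maya is a knight and Grace is a knave.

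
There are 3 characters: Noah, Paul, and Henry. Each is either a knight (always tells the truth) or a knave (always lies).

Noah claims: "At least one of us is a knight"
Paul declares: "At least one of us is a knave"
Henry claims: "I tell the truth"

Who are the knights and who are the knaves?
Noah is a knight.
Paul is a knight.
Henry is a knave.

Verification:
- Noah (knight) says "At least one of us is a knight" - this is TRUE because Noah and Paul are knights.
- Paul (knight) says "At least one of us is a knave" - this is TRUE because Henry is a knave.
- Henry (knave) says "I tell the truth" - this is FALSE (a lie) because Henry is a knave.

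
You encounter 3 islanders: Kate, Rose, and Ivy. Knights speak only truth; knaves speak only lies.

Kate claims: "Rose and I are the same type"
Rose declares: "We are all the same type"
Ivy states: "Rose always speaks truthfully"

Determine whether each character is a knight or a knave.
Kate is a knight.
Rose is a knight.
Ivy is a knight.

Verification:
- Kate (knight) says "Rose and I are the same type" - this is TRUE because Kate is a knight and Rose is a knight.
- Rose (knight) says "We are all the same type" - this is TRUE because Kate, Rose, and Ivy are knights.
- Ivy (knight) says "Rose always speaks truthfully" - this is TRUE because Rose is a knight.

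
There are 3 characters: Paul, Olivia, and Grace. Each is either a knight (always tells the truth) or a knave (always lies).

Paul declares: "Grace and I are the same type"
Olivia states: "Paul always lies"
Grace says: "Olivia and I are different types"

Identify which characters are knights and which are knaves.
Paul is a knight.
Olivia is a knave.
Grace is a knight.

Verification:
- Paul (knight) says "Grace and I are the same type" - this is TRUE because Paul is a knight and Grace is a knight.
- Olivia (knave) says "Paul always lies" - this is FALSE (a lie) because Paul is a knight.
- Grace (knight) says "Olivia and I are different types" - this is TRUE because Grace is a knight and Olivia is a knave.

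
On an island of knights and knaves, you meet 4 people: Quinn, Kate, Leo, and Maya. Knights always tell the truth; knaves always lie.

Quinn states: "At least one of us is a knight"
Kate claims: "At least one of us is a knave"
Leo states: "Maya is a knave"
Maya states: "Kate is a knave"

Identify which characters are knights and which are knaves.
Quinn is a knight.
Kate is a knight.
Leo is a knight.
Maya is a knave.

Verification:
- Quinn (knight) says "At least one of us is a knight" - this is TRUE because Quinn, Kate, and Leo are knights.
- Kate (knight) says "At least one of us is a knave" - this is TRUE because Maya is a knave.
- Leo (knight) says "Maya is a knave" - this is TRUE because Maya is a knave.
- Maya (knave) says "Kate is a knave" - this is FALSE (a lie) because Kate is a knight.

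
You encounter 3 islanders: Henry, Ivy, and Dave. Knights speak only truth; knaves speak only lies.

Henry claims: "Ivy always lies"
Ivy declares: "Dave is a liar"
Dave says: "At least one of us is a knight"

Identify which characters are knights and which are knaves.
Henry is a knight.
Ivy is a knave.
Dave is a knight.

Verification:
- Henry (knight) says "Ivy always lies" - this is TRUE because Ivy is a knave.
- Ivy (knave) says "Dave is a liar" - this is FALSE (a lie) because Dave is a knight.
- Dave (knight) says "At least one of us is a knight" - this is TRUE because Henry and Dave are knights.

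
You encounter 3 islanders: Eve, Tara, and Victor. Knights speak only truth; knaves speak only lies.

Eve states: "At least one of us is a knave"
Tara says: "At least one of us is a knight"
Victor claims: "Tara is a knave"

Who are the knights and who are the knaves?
Eve is a knight.
Tara is a knight.
Victor is a knave.

Verification:
- Eve (knight) says "At least one of us is a knave" - this is TRUE because Victor is a knave.
- Tara (knight) says "At least one of us is a knight" - this is TRUE because Eve and Tara are knights.
- Victor (knave) says "Tara is a knave" - this is FALSE (a lie) because Tara is a knight.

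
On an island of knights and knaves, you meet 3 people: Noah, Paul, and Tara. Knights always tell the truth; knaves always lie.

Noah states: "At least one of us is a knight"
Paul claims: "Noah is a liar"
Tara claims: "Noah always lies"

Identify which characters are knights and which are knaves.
Noah is a knight.
Paul is a knave.
Tara is a knave.

Verification:
- Noah (knight) says "At least one of us is a knight" - this is TRUE because Noah is a knight.
- Paul (knave) says "Noah is a liar" - this is FALSE (a lie) because Noah is a knight.
- Tara (knave) says "Noah always lies" - this is FALSE (a lie) because Noah is a knight.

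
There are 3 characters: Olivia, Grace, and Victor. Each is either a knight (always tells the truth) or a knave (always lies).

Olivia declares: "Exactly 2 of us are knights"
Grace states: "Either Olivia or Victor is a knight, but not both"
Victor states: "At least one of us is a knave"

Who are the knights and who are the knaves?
Olivia is a knight.
Grace is a knave.
Victor is a knight.

Verification:
- Olivia (knight) says "Exactly 2 of us are knights" - this is TRUE because there are 2 knights.
- Grace (knave) says "Either Olivia or Victor is a knight, but not both" - this is FALSE (a lie) because Olivia is a knight and Victor is a knight.
- Victor (knight) says "At least one of us is a knave" - this is TRUE because Grace is a knave.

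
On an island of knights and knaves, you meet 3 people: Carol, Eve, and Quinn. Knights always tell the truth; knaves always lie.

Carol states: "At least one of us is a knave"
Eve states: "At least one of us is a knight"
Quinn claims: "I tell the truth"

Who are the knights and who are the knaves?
Carol is a knight.
Eve is a knight.
Quinn is a knave.

Verification:
- Carol (knight) says "At least one of us is a knave" - this is TRUE because Quinn is a knave.
- Eve (knight) says "At least one of us is a knight" - this is TRUE because Carol and Eve are knights.
- Quinn (knave) says "I tell the truth" - this is FALSE (a lie) because Quinn is a knave.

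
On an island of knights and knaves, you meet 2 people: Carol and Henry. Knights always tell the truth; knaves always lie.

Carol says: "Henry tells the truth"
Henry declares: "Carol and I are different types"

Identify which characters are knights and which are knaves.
Carol is a knave.
Henry is a knave.

Verification:
- Carol (knave) says "Henry tells the truth" - this is FALSE (a lie) because Henry is a knave.
- Henry (knave) says "Carol and I are different types" - this is FALSE (a lie) because Henry is a knave and Carol is a knave.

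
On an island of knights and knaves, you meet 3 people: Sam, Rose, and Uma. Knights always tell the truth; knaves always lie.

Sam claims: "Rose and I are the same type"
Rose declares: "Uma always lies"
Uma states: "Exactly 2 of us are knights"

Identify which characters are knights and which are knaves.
Sam is a knave.
Rose is a knight.
Uma is a knave.

Verification:
- Sam (knave) says "Rose and I are the same type" - this is FALSE (a lie) because Sam is a knave and Rose is a knight.
- Rose (knight) says "Uma always lies" - this is TRUE because Uma is a knave.
- Uma (knave) says "Exactly 2 of us are knights" - this is FALSE (a lie) because there are 1 knights.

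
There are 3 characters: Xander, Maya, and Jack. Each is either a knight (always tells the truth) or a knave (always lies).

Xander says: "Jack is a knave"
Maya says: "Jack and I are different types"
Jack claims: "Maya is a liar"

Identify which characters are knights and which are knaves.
Xander is a knight.
Maya is a knight.
Jack is a knave.

Verification:
- Xander (knight) says "Jack is a knave" - this is TRUE because Jack is a knave.
- Maya (knight) says "Jack and I are different types" - this is TRUE because Maya is a knight and Jack is a knave.
- Jack (knave) says "Maya is a liar" - this is FALSE (a lie) because Maya is a knight.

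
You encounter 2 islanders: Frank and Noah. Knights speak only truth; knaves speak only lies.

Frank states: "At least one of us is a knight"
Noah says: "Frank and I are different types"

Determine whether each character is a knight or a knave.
Frank is a knave.
Noah is a knave.

Verification:
- Frank (knave) says "At least one of us is a knight" - this is FALSE (a lie) because no one is a knight.
- Noah (knave) says "Frank and I are different types" - this is FALSE (a lie) because Noah is a knave and Frank is a knave.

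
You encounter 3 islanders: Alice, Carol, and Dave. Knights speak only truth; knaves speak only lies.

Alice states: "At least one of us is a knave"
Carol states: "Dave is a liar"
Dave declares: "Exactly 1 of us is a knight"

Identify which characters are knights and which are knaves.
Alice is a knight.
Carol is a knight.
Dave is a knave.

Verification:
- Alice (knight) says "At least one of us is a knave" - this is TRUE because Dave is a knave.
- Carol (knight) says "Dave is a liar" - this is TRUE because Dave is a knave.
- Dave (knave) says "Exactly 1 of us is a knight" - this is FALSE (a lie) because there are 2 knights.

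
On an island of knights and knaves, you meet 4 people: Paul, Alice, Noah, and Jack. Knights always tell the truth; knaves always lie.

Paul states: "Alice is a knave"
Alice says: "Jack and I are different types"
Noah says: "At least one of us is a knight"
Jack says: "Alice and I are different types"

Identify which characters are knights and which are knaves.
Paul is a knight.
Alice is a knave.
Noah is a knight.
Jack is a knave.

Verification:
- Paul (knight) says "Alice is a knave" - this is TRUE because Alice is a knave.
- Alice (knave) says "Jack and I are different types" - this is FALSE (a lie) because Alice is a knave and Jack is a knave.
- Noah (knight) says "At least one of us is a knight" - this is TRUE because Paul and Noah are knights.
- Jack (knave) says "Alice and I are different types" - this is FALSE (a lie) because Jack is a knave and Alice is a knave.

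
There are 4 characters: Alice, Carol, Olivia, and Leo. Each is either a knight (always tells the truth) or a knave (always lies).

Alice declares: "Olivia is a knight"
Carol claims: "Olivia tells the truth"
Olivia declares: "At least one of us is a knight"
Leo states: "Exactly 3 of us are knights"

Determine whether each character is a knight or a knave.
Alice is a knave.
Carol is a knave.
Olivia is a knave.
Leo is a knave.

Verification:
- Alice (knave) says "Olivia is a knight" - this is FALSE (a lie) because Olivia is a knave.
- Carol (knave) says "Olivia tells the truth" - this is FALSE (a lie) because Olivia is a knave.
- Olivia (knave) says "At least one of us is a knight" - this is FALSE (a lie) because no one is a knight.
- Leo (knave) says "Exactly 3 of us are knights" - this is FALSE (a lie) because there are 0 knights.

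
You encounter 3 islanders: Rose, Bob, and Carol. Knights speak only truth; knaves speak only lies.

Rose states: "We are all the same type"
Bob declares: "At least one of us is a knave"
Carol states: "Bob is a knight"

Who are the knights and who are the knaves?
Rose is a knave.
Bob is a knight.
Carol is a knight.

Verification:
- Rose (knave) says "We are all the same type" - this is FALSE (a lie) because Bob and Carol are knights and Rose is a knave.
- Bob (knight) says "At least one of us is a knave" - this is TRUE because Rose is a knave.
- Carol (knight) says "Bob is a knight" - this is TRUE because Bob is a knight.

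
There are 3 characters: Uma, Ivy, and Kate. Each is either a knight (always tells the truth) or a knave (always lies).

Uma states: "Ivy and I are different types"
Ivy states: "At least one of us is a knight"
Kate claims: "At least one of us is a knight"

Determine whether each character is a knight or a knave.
Uma is a knave.
Ivy is a knave.
Kate is a knave.

Verification:
- Uma (knave) says "Ivy and I are different types" - this is FALSE (a lie) because Uma is a knave and Ivy is a knave.
- Ivy (knave) says "At least one of us is a knight" - this is FALSE (a lie) because no one is a knight.
- Kate (knave) says "At least one of us is a knight" - this is FALSE (a lie) because no one is a knight.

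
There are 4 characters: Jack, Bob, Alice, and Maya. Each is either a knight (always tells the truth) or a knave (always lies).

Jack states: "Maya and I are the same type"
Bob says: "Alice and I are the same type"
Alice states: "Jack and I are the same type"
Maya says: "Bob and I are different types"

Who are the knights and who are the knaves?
Jack is a knight.
Bob is a knave.
Alice is a knight.
Maya is a knight.

Verification:
- Jack (knight) says "Maya and I are the same type" - this is TRUE because Jack is a knight and Maya is a knight.
- Bob (knave) says "Alice and I are the same type" - this is FALSE (a lie) because Bob is a knave and Alice is a knight.
- Alice (knight) says "Jack and I are the same type" - this is TRUE because Alice is a knight and Jack is a knight.
- Maya (knight) says "Bob and I are different types" - this is TRUE because Maya is a knight and Bob is a knave.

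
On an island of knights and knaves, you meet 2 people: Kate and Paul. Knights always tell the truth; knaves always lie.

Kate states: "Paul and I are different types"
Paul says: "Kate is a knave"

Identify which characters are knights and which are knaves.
Kate is a knight.
Paul is a knave.

Verification:
- Kate (knight) says "Paul and I are different types" - this is TRUE because Kate is a knight and Paul is a knave.
- Paul (knave) says "Kate is a knave" - this is FALSE (a lie) because Kate is a knight.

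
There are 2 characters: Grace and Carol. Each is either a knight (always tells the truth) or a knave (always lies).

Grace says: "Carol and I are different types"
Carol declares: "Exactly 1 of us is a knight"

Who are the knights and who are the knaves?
Grace is a knave.
Carol is a knave.

Verification:
- Grace (knave) says "Carol and I are different types" - this is FALSE (a lie) because Grace is a knave and Carol is a knave.
- Carol (knave) says "Exactly 1 of us is a knight" - this is FALSE (a lie) because there are 0 knights.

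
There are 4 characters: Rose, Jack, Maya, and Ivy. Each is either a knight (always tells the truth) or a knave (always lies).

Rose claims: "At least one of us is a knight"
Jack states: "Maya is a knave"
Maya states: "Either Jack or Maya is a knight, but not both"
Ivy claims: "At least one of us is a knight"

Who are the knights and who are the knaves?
Rose is a knight.
Jack is a knave.
Maya is a knight.
Ivy is a knight.

Verification:
- Rose (knight) says "At least one of us is a knight" - this is TRUE because Rose, Maya, and Ivy are knights.
- Jack (knave) says "Maya is a knave" - this is FALSE (a lie) because Maya is a knight.
- Maya (knight) says "Either Jack or Maya is a knight, but not both" - this is TRUE because Jack is a knave and Maya is a knight.
- Ivy (knight) says "At least one of us is a knight" - this is TRUE because Rose, Maya, and Ivy are knights.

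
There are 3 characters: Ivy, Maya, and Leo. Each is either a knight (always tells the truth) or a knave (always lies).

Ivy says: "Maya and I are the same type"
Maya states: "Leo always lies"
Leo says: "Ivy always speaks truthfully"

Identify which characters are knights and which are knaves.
Ivy is a knave.
Maya is a knight.
Leo is a knave.

Verification:
- Ivy (knave) says "Maya and I are the same type" - this is FALSE (a lie) because Ivy is a knave and Maya is a knight.
- Maya (knight) says "Leo always lies" - this is TRUE because Leo is a knave.
- Leo (knave) says "Ivy always speaks truthfully" - this is FALSE (a lie) because Ivy is a knave.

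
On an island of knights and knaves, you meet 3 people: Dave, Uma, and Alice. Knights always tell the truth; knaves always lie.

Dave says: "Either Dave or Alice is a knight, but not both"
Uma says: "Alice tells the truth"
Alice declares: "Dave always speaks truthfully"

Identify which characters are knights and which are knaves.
Dave is a knave.
Uma is a knave.
Alice is a knave.

Verification:
- Dave (knave) says "Either Dave or Alice is a knight, but not both" - this is FALSE (a lie) because Dave is a knave and Alice is a knave.
- Uma (knave) says "Alice tells the truth" - this is FALSE (a lie) because Alice is a knave.
- Alice (knave) says "Dave always speaks truthfully" - this is FALSE (a lie) because Dave is a knave.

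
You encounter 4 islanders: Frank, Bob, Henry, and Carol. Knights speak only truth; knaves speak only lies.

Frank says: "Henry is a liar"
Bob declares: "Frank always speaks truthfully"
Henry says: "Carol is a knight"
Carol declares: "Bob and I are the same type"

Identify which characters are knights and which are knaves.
Frank is a knight.
Bob is a knight.
Henry is a knave.
Carol is a knave.

Verification:
- Frank (knight) says "Henry is a liar" - this is TRUE because Henry is a knave.
- Bob (knight) says "Frank always speaks truthfully" - this is TRUE because Frank is a knight.
- Henry (knave) says "Carol is a knight" - this is FALSE (a lie) because Carol is a knave.
- Carol (knave) says "Bob and I are the same type" - this is FALSE (a lie) because Carol is a knave and Bob is a knight.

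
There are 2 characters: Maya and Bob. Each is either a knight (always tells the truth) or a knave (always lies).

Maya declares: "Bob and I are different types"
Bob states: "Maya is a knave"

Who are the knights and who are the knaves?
Maya is a knight.
Bob is a knave.

Verification:
- Maya (knight) says "Bob and I are different types" - this is TRUE because Maya is a knight and Bob is a knave.
- Bob (knave) says "Maya is a knave" - this is FALSE (a lie) because Maya is a knight.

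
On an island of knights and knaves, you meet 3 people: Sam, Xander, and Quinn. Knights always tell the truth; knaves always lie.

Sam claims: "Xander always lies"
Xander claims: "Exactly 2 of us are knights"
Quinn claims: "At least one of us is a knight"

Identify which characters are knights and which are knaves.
Sam is a knave.
Xander is a knight.
Quinn is a knight.

Verification:
- Sam (knave) says "Xander always lies" - this is FALSE (a lie) because Xander is a knight.
- Xander (knight) says "Exactly 2 of us are knights" - this is TRUE because there are 2 knights.
- Quinn (knight) says "At least one of us is a knight" - this is TRUE because Xander and Quinn are knights.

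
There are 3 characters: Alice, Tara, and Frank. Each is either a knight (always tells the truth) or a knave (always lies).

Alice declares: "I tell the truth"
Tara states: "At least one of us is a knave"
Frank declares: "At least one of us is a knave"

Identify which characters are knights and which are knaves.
Alice is a knave.
Tara is a knight.
Frank is a knight.

Verification:
- Alice (knave) says "I tell the truth" - this is FALSE (a lie) because Alice is a knave.
- Tara (knight) says "At least one of us is a knave" - this is TRUE because Alice is a knave.
- Frank (knight) says "At least one of us is a knave" - this is TRUE because Alice is a knave.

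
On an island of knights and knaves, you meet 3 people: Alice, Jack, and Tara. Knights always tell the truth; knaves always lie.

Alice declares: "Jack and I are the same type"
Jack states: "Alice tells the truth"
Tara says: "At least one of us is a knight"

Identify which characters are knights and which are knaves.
Alice is a knight.
Jack is a knight.
Tara is a knight.

Verification:
- Alice (knight) says "Jack and I are the same type" - this is TRUE because Alice is a knight and Jack is a knight.
- Jack (knight) says "Alice tells the truth" - this is TRUE because Alice is a knight.
- Tara (knight) says "At least one of us is a knight" - this is TRUE because Alice, Jack, and Tara are knights.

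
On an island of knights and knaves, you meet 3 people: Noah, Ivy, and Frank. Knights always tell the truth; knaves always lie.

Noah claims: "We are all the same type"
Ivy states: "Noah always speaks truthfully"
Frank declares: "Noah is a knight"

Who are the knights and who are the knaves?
Noah is a knight.
Ivy is a knight.
Frank is a knight.

Verification:
- Noah (knight) says "We are all the same type" - this is TRUE because Noah, Ivy, and Frank are knights.
- Ivy (knight) says "Noah always speaks truthfully" - this is TRUE because Noah is a knight.
- Frank (knight) says "Noah is a knight" - this is TRUE because Noah is a knight.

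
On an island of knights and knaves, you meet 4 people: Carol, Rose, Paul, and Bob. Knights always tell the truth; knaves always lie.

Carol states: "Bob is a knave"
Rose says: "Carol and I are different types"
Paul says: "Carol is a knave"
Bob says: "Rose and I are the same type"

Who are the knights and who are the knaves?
Carol is a knave.
Rose is a knight.
Paul is a knight.
Bob is a knight.

Verification:
- Carol (knave) says "Bob is a knave" - this is FALSE (a lie) because Bob is a knight.
- Rose (knight) says "Carol and I are different types" - this is TRUE because Rose is a knight and Carol is a knave.
- Paul (knight) says "Carol is a knave" - this is TRUE because Carol is a knave.
- Bob (knight) says "Rose and I are the same type" - this is TRUE because Bob is a knight and Rose is a knight.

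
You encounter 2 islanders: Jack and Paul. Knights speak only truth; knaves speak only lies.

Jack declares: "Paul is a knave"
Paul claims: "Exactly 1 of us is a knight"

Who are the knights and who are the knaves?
Jack is a knave.
Paul is a knight.

Verification:
- Jack (knave) says "Paul is a knave" - this is FALSE (a lie) because Paul is a knight.
- Paul (knight) says "Exactly 1 of us is a knight" - this is TRUE because there are 1 knights.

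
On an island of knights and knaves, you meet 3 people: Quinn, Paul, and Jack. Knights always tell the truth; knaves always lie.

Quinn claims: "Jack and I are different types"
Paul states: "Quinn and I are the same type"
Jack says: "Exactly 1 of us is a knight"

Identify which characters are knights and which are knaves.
Quinn is a knight.
Paul is a knight.
Jack is a knave.

Verification:
- Quinn (knight) says "Jack and I are different types" - this is TRUE because Quinn is a knight and Jack is a knave.
- Paul (knight) says "Quinn and I are the same type" - this is TRUE because Paul is a knight and Quinn is a knight.
- Jack (knave) says "Exactly 1 of us is a knight" - this is FALSE (a lie) because there are 2 knights.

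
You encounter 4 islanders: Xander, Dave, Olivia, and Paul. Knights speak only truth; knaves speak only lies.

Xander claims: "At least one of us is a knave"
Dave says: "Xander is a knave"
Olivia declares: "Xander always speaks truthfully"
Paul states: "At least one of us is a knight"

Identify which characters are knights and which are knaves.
Xander is a knight.
Dave is a knave.
Olivia is a knight.
Paul is a knight.

Verification:
- Xander (knight) says "At least one of us is a knave" - this is TRUE because Dave is a knave.
- Dave (knave) says "Xander is a knave" - this is FALSE (a lie) because Xander is a knight.
- Olivia (knight) says "Xander always speaks truthfully" - this is TRUE because Xander is a knight.
- Paul (knight) says "At least one of us is a knight" - this is TRUE because Xander, Olivia, and Paul are knights.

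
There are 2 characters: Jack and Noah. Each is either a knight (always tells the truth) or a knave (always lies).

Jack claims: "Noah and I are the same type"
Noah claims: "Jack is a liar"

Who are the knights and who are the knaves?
Jack is a knave.
Noah is a knight.

Verification:
- Jack (knave) says "Noah and I are the same type" - this is FALSE (a lie) because Jack is a knave and Noah is a knight.
- Noah (knight) says "Jack is a liar" - this is TRUE because Jack is a knave.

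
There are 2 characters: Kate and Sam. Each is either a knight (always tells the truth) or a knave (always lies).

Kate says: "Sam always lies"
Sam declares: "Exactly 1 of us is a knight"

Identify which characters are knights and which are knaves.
Kate is a knave.
Sam is a knight.

Verification:
- Kate (knave) says "Sam always lies" - this is FALSE (a lie) because Sam is a knight.
- Sam (knight) says "Exactly 1 of us is a knight" - this is TRUE because there are 1 knights.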